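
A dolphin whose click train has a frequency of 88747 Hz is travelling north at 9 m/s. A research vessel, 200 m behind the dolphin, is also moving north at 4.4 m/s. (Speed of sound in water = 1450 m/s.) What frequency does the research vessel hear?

The research vessel is behind, so the dolphin is moving away from it while the research vessel is moving toward the dolphin.
General Doppler shift: f' = f · (v + v_o)/(v + v_s).
f' = 88747 × (1450 + 4.4)/(1450 + 9) = 88747 × 1454.4/1459 ≈ 88467 Hz.

88467 Hz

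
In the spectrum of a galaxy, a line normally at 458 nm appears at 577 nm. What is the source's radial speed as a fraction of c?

0.227c

λ'/λ₀ = 1.2598 > 1 (redshift), so the source is receding.
λ'/λ₀ = √((1 + β)/(1 − β)) for a receding source ⇒ β = (r² − 1)/(r² + 1) with r = λ'/λ₀.
β = (1.5872 − 1)/(1.5872 + 1) ≈ 0.227.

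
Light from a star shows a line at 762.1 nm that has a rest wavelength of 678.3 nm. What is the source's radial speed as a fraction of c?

0.116

λ'/λ₀ = 1.1235 > 1 (redshift), so the source is receding.
λ'/λ₀ = √((1 + β)/(1 − β)) for a receding source ⇒ β = (r² − 1)/(r² + 1) with r = λ'/λ₀.
β = (1.2624 − 1)/(1.2624 + 1) ≈ 0.116.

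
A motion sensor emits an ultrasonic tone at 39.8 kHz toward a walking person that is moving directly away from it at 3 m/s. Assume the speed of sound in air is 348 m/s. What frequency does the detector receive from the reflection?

At the walking person (a moving observer), f₁ = f₀ · (v − u)/v = 39.8 × 345/348 ≈ 39.5 kHz.
On reflection it acts as a source moving away from the stationary detector: f₂ = f₁ · v/(v + u) = 39.5 × 348/351 ≈ 39.1 kHz.
Equivalently f₂ = f₀ · (v − u)/(v + u).

39.1 kHz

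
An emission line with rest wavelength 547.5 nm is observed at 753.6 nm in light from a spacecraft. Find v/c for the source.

λ'/λ₀ = 1.3764 > 1 (redshift), so the source is receding.
λ'/λ₀ = √((1 + β)/(1 − β)) for a receding source ⇒ β = (r² − 1)/(r² + 1) with r = λ'/λ₀.
β = (1.8946 − 1)/(1.8946 + 1) ≈ 0.309.

0.309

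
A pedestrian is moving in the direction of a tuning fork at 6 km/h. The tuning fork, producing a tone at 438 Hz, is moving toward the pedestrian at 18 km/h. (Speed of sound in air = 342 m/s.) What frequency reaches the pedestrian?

18 km/h = 5 m/s; 6 km/h = 1.667 m/s.
With source approaching and observer approaching, f' = f · (v + v_o)/(v − v_s).
f' = 438 × (342 + 1.667)/(342 − 5) = 438 × 343.67/337 ≈ 447 Hz.

447 Hz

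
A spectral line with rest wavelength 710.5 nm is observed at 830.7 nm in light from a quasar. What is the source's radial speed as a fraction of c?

0.155c

λ'/λ₀ = 1.1692 > 1 (redshift), so the source is receding.
λ'/λ₀ = √((1 + β)/(1 − β)) for a receding source ⇒ β = (r² − 1)/(r² + 1) with r = λ'/λ₀.
β = (1.3670 − 1)/(1.3670 + 1) ≈ 0.155.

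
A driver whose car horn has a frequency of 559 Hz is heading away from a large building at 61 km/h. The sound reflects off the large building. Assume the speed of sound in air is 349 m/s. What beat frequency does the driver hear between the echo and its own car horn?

51.8 Hz

61 km/h = 16.94 m/s.
The large building receives the sound from a moving source: f₁ = f₀ · v/(v + v_e) = 559 × 349/365.94 ≈ 533.1 Hz.
On the return leg the driver is a moving observer: f₂ = f₁ · (v − v_e)/v = 533.1 × 332.06/349 ≈ 507.2 Hz.
Equivalently f₂ = f₀ · (v − v_e)/(v + v_e).
Beat against the emitted tone: |f₂ − f₀| = 2v_e·f₀/(v + v_e) = 2 × 16.94 × 559/365.94 ≈ 51.8 Hz.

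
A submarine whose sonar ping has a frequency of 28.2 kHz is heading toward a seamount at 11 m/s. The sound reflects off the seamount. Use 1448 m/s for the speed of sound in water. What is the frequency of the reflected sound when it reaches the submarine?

The seamount receives the sound from a moving source: f₁ = f₀ · v/(v − v_e) = 28.2 × 1448/1437 ≈ 28.4 kHz.
On the return leg the submarine is a moving observer: f₂ = f₁ · (v + v_e)/v = 28.4 × 1459/1448 ≈ 28.6 kHz.

28.6 kHz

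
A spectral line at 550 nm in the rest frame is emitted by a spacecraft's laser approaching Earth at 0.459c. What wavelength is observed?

334.9 nm

Relativistic Doppler for wavelength: λ' = λ₀ · √((1 − β)/(1 + β)).
λ' = 550 × √(0.5410/1.4590) = 550 × 0.60894 ≈ 334.9 nm.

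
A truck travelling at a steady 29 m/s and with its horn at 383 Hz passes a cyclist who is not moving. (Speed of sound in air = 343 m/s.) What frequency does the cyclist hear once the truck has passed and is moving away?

353 Hz

Receding: f₂ = f · v/(v + v_s) = 383 × 343/372 ≈ 353 Hz.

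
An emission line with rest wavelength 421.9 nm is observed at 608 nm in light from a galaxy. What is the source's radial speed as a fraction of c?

0.350

λ'/λ₀ = 1.4411 > 1 (redshift), so the source is receding.
λ'/λ₀ = √((1 + β)/(1 − β)) for a receding source ⇒ β = (r² − 1)/(r² + 1) with r = λ'/λ₀.
β = (2.0768 − 1)/(2.0768 + 1) ≈ 0.350.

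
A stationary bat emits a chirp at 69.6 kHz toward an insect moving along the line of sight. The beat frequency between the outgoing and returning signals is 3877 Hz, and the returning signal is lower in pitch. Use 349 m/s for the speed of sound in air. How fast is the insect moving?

10.0 m/s

Double Doppler shift off a moving reflector: f₂ = f₀ · (v + u)/(v − u) (u > 0 toward emitter).
Returning signal is lower, so f₂ = f₀ − Δf = 69600 − 3877 = 65723 Hz.
Rearranging, u = v · (f₂ − f₀)/(f₂ + f₀) = 349 × -3877/135323 ≈ -10.0 m/s.
So the insect is moving at 10.0 m/s away from the emitter.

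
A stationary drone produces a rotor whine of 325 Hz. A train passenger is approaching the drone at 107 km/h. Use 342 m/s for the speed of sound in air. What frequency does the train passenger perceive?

107 km/h = 29.72 m/s.
Only the observer moves, toward the source, so f' = f · (v + v_o)/v.
f' = 325 × (342 + 29.72)/342 = 325 × 371.72/342 ≈ 353 Hz.

353 Hz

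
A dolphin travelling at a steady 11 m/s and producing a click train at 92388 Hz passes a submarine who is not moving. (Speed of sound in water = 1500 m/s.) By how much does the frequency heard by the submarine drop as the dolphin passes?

1355 Hz

Approaching: f₁ = f · v/(v − v_s) = 92388 × 1500/1489 ≈ 93071 Hz.
Receding: f₂ = f · v/(v + v_s) = 92388 × 1500/1511 ≈ 91715 Hz.
Drop: f₁ − f₂ = 2f·v·v_s/(v² − v_s²) = 2 × 92388 × 1500 × 11/(1500² − 11²) ≈ 1355 Hz.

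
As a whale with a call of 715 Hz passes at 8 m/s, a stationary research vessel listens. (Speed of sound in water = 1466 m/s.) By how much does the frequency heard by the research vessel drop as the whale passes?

Approaching: f₁ = f · v/(v − v_s) = 715 × 1466/1458 ≈ 718.92 Hz.
Receding: f₂ = f · v/(v + v_s) = 715 × 1466/1474 ≈ 711.12 Hz.
Drop: f₁ − f₂ = 2f·v·v_s/(v² − v_s²) = 2 × 715 × 1466 × 8/(1466² − 8²) ≈ 7.80 Hz.

7.80 Hz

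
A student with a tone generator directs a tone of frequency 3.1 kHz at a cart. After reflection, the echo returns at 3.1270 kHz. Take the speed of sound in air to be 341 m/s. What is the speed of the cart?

Double Doppler shift off a moving reflector: f₂ = f₀ · (v + u)/(v − u) (u > 0 toward emitter).
Rearranging, u = v · (f₂ − f₀)/(f₂ + f₀) = 341 × 0.0270/6.2270 ≈ 1.48 m/s.
So the cart is moving at 1.48 m/s toward the emitter.

1.48 m/s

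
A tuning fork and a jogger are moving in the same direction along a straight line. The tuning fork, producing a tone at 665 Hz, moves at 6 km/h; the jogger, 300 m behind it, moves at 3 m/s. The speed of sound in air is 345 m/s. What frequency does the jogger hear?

6 km/h = 1.667 m/s.
The jogger is behind, so the tuning fork is moving away from it while the jogger is moving toward the tuning fork.
Both move, so f' = f · (v + v_o)/(v + v_s).
f' = 665 × (345 + 3)/(345 + 1.667) = 665 × 348/346.67 ≈ 668 Hz.

668 Hz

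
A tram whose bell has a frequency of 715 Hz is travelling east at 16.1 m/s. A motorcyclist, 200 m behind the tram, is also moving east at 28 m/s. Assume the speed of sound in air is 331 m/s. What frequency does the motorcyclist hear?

The motorcyclist is behind, so the tram is moving away from it while the motorcyclist is moving toward the tram.
With source receding and observer approaching, f' = f · (v + v_o)/(v + v_s).
f' = 715 × (331 + 28)/(331 + 16.1) = 715 × 359/347.1 ≈ 740 Hz.

740 Hz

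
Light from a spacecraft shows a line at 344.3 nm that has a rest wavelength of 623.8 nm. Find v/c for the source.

0.533

λ'/λ₀ = 0.5519 < 1 (blueshift), so the source is approaching.
λ'/λ₀ = √((1 − β)/(1 + β)) for an approaching source ⇒ β = (1 − r²)/(1 + r²) with r = λ'/λ₀.
β = (1 − 0.3046)/(1 + 0.3046) ≈ 0.533.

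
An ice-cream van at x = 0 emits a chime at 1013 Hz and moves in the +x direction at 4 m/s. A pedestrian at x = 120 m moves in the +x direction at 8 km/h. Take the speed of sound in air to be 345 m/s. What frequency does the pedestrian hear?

1018 Hz

8 km/h = 2.222 m/s.
The observer lies on the +x side, so the source is heading toward the observer and the observer is heading away from the source.
With source approaching and observer receding, f' = f · (v − v_o)/(v − v_s).
f' = 1013 × (345 − 2.222)/(345 − 4) = 1013 × 342.78/341 ≈ 1018 Hz.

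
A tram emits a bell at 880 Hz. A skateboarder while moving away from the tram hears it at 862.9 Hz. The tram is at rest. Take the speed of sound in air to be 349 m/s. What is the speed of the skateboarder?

f' = f · (v − v_o)/v ⇒ v_o = v · |f'/f − 1|.
v_o = 349 × |862.9/880 − 1| = 349 × 0.01943 ≈ 6.8 m/s.

6.8 m/s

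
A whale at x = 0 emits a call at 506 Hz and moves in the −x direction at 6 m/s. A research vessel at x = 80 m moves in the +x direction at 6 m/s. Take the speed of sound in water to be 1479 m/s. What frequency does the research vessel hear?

502 Hz

The observer lies on the +x side, so the source is heading away from the observer and the observer is heading away from the source.
General Doppler shift: f' = f · (v − v_o)/(v + v_s).
f' = 506 × (1479 − 6)/(1479 + 6) = 506 × 1473/1485 ≈ 502 Hz.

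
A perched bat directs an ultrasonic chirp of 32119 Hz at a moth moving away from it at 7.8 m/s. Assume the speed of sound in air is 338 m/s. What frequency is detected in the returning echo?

The moth first receives the wave as a moving observer: f₁ = f₀ · (v − u)/v = 32119 × (338 − 7.8)/338 ≈ 31378 Hz.
On reflection it acts as a source moving away from the stationary detector: f₂ = f₁ · v/(v + u) = 31378 × 338/345.8 ≈ 30670 Hz.

30670 Hz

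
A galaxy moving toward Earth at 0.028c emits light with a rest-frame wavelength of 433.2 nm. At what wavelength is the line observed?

421.2 nm

Relativistic Doppler for wavelength: λ' = λ₀ · √((1 − β)/(1 + β)).
λ' = 433.2 × √(0.9720/1.0280) = 433.2 × 0.97238 ≈ 421.2 nm.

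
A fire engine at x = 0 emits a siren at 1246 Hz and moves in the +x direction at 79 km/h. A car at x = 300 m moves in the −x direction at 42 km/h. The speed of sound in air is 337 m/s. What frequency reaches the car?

79 km/h = 21.94 m/s; 42 km/h = 11.67 m/s.
The observer lies on the +x side, so the source is heading toward the observer and the observer is heading toward the source.
General Doppler shift: f' = f · (v + v_o)/(v − v_s).
f' = 1246 × (337 + 11.67)/(337 − 21.94) = 1246 × 348.67/315.06 ≈ 1379 Hz.

1379 Hz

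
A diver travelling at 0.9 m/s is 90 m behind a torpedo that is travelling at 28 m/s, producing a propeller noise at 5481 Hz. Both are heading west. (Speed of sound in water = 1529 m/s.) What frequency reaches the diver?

5386 Hz

The diver is behind, so the torpedo is moving away from it while the diver is moving toward the torpedo.
With source receding and observer approaching, f' = f · (v + v_o)/(v + v_s).
f' = 5481 × (1529 + 0.9)/(1529 + 28) = 5481 × 1529.9/1557 ≈ 5386 Hz.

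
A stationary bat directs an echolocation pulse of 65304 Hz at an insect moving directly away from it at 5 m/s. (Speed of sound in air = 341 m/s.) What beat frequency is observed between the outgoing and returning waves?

1887 Hz

The insect first receives the wave as a moving observer: f₁ = f₀ · (v − u)/v = 65304 × (341 − 5)/341 ≈ 64346 Hz.
The reflection then acts as a moving source: f₂ = f₁ · v/(v + u) ≈ 63417 Hz.
Beat frequency: |f₂ − f₀| = 2u·f₀/(v + u) = 2 × 5 × 65304/346 ≈ 1887 Hz.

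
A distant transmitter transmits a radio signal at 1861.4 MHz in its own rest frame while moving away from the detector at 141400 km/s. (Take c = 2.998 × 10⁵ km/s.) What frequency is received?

1115.3 MHz

β = v/c = 141400/299800 = 0.4716.
Relativistic Doppler for frequency: f' = f₀ · √((1 − β)/(1 + β)).
f' = 1861.4 × √(0.5284/1.4716) = 1861.4 × 0.59918 ≈ 1115.3 MHz.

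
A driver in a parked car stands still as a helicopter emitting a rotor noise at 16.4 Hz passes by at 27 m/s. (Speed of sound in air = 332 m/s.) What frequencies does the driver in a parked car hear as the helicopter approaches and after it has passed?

Approaching: f₁ = f · v/(v − v_s) = 16.4 × 332/305 ≈ 17.9 Hz.
Receding: f₂ = f · v/(v + v_s) = 16.4 × 332/359 ≈ 15.2 Hz.

17.9 Hz approaching; 15.2 Hz receding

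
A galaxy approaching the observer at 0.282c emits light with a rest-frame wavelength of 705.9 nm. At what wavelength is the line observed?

528.3 nm

Relativistic Doppler for wavelength: λ' = λ₀ · √((1 − β)/(1 + β)).
λ' = 705.9 × √(0.7180/1.2820) = 705.9 × 0.74837 ≈ 528.3 nm.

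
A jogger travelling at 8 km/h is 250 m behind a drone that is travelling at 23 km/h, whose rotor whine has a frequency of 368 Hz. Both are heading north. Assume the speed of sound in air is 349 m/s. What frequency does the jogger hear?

23 km/h = 6.389 m/s; 8 km/h = 2.222 m/s.
The jogger is behind, so the drone is moving away from it while the jogger is moving toward the drone.
With source receding and observer approaching, f' = f · (v + v_o)/(v + v_s).
f' = 368 × (349 + 2.222)/(349 + 6.389) = 368 × 351.22/355.39 ≈ 364 Hz.

364 Hz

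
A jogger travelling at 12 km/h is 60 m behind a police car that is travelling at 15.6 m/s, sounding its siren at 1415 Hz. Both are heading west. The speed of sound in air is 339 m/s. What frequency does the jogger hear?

1366 Hz

12 km/h = 3.333 m/s.
The jogger is behind, so the police car is moving away from it while the jogger is moving toward the police car.
Both move, so f' = f · (v + v_o)/(v + v_s).
f' = 1415 × (339 + 3.333)/(339 + 15.6) = 1415 × 342.33/354.6 ≈ 1366 Hz.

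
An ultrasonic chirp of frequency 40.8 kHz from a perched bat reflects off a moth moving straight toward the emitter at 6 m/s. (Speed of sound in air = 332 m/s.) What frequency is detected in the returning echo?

The moth first receives the wave as a moving observer: f₁ = f₀ · (v + u)/v = 40.8 × (332 + 6)/332 ≈ 41.5 kHz.
On reflection it acts as a source moving toward the stationary detector: f₂ = f₁ · v/(v − u) = 41.5 × 332/326 ≈ 42.3 kHz.

42.3 kHz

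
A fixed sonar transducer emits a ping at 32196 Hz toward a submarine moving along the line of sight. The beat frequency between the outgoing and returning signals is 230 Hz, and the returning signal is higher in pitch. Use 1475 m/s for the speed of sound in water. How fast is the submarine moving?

5.2 m/s

Double Doppler shift off a moving reflector: f₂ = f₀ · (v + u)/(v − u) (u > 0 toward emitter).
Returning signal is higher, so f₂ = f₀ + Δf = 32196 + 230 = 32426 Hz.
Rearranging, u = v · (f₂ − f₀)/(f₂ + f₀) = 1475 × 230/64622 ≈ 5.2 m/s.
So the submarine is moving at 5.2 m/s toward the emitter.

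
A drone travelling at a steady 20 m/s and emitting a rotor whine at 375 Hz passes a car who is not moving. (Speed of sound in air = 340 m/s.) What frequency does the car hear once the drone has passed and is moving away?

Receding: f₂ = f · v/(v + v_s) = 375 × 340/360 ≈ 354 Hz.

354 Hz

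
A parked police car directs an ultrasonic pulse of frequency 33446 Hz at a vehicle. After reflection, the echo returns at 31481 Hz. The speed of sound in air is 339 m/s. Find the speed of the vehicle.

Double Doppler shift off a moving reflector: f₂ = f₀ · (v + u)/(v − u) (u > 0 toward emitter).
Rearranging, u = v · (f₂ − f₀)/(f₂ + f₀) = 339 × -1965/64927 ≈ -10.3 m/s.
So the vehicle is moving at 10.3 m/s away from the emitter.

10.3 m/s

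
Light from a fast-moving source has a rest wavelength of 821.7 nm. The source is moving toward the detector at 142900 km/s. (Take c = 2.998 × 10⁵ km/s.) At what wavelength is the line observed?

β = v/c = 142900/299800 = 0.4767.
Relativistic Doppler for wavelength: λ' = λ₀ · √((1 − β)/(1 + β)).
λ' = 821.7 × √(0.5233/1.4767) = 821.7 × 0.59533 ≈ 489.2 nm.

489.2 nm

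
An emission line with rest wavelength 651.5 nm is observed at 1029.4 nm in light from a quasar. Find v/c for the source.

0.428c

λ'/λ₀ = 1.5800 > 1 (redshift), so the source is receding.
λ'/λ₀ = √((1 + β)/(1 − β)) for a receding source ⇒ β = (r² − 1)/(r² + 1) with r = λ'/λ₀.
β = (2.4965 − 1)/(2.4965 + 1) ≈ 0.428.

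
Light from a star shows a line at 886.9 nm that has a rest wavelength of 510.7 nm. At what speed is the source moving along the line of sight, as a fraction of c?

0.502c

λ'/λ₀ = 1.7366 > 1 (redshift), so the source is receding.
λ'/λ₀ = √((1 + β)/(1 − β)) for a receding source ⇒ β = (r² − 1)/(r² + 1) with r = λ'/λ₀.
β = (3.0159 − 1)/(3.0159 + 1) ≈ 0.502.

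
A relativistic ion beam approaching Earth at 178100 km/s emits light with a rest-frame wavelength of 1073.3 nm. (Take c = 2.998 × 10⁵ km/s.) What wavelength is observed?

β = v/c = 178100/299800 = 0.5941.
Relativistic Doppler for wavelength: λ' = λ₀ · √((1 − β)/(1 + β)).
λ' = 1073.3 × √(0.4059/1.5941) = 1073.3 × 0.50463 ≈ 541.6 nm.

541.6 nm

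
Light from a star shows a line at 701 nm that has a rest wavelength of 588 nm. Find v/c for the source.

0.174c

λ'/λ₀ = 1.1922 > 1 (redshift), so the source is receding.
λ'/λ₀ = √((1 + β)/(1 − β)) for a receding source ⇒ β = (r² − 1)/(r² + 1) with r = λ'/λ₀.
β = (1.4213 − 1)/(1.4213 + 1) ≈ 0.174.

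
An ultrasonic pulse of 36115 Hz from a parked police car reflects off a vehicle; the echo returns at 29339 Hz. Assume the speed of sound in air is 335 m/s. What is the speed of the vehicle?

Double Doppler shift off a moving reflector: f₂ = f₀ · (v + u)/(v − u) (u > 0 toward emitter).
Rearranging, u = v · (f₂ − f₀)/(f₂ + f₀) = 335 × -6776/65454 ≈ -35 m/s.
So the vehicle is moving at 35 m/s away from the emitter.

35 m/s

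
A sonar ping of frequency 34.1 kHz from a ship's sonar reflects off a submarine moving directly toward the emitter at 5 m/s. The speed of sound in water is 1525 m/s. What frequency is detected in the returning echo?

At the submarine (a moving observer), f₁ = f₀ · (v + u)/v = 34.1 × 1530/1525 ≈ 34.2 kHz.
The reflection then acts as a moving source: f₂ = f₁ · v/(v − u) ≈ 34.3 kHz.
Equivalently f₂ = f₀ · (v + u)/(v − u).

34.3 kHz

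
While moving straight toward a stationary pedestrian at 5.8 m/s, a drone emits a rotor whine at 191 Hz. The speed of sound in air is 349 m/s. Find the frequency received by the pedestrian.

194 Hz

Only the source moves, toward the listener, so f' = f · v/(v − v_s).
f' = 191 × 349/(349 − 5.8) = 191 × 349/343.2 ≈ 194 Hz.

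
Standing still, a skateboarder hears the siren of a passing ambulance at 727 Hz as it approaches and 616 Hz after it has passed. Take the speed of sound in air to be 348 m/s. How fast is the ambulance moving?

f₁/f₂ = (v + v_s)/(v − v_s), so v_s = v · (f₁ − f₂)/(f₁ + f₂).
v_s = 348 × (727 − 616)/(727 + 616) = 348 × 111/1343 ≈ 29 m/s.

29 m/s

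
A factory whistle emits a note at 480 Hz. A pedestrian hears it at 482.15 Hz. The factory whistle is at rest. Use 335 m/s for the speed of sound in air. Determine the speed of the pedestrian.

1.50 m/s

f' > f, so the pedestrian is approaching.
f' = f · (v + v_o)/v ⇒ v_o = v · |f'/f − 1|.
v_o = 335 × |482.15/480 − 1| = 335 × 0.004479 ≈ 1.50 m/s.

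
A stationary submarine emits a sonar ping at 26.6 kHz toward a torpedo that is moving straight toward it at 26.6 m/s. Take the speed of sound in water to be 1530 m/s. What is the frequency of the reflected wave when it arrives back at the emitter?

At the torpedo (a moving observer), f₁ = f₀ · (v + u)/v = 26.6 × 1556.6/1530 ≈ 27.1 kHz.
The reflection then acts as a moving source: f₂ = f₁ · v/(v − u) ≈ 27.5 kHz.

27.5 kHz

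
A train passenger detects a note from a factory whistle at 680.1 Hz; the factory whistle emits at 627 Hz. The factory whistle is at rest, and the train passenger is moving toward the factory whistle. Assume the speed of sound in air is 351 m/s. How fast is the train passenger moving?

30 m/s

f' = f · (v + v_o)/v ⇒ v_o = v · |f'/f − 1|.
v_o = 351 × |680.1/627 − 1| = 351 × 0.08469 ≈ 30 m/s.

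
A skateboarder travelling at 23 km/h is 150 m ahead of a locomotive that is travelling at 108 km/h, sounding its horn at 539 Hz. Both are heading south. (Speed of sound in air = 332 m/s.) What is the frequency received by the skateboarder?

108 km/h = 30 m/s; 23 km/h = 6.389 m/s.
The skateboarder is ahead, so the locomotive is moving toward it while the skateboarder is moving away from the locomotive.
With source approaching and observer receding, f' = f · (v − v_o)/(v − v_s).
f' = 539 × (332 − 6.389)/(332 − 30) = 539 × 325.61/302 ≈ 581 Hz.

581 Hz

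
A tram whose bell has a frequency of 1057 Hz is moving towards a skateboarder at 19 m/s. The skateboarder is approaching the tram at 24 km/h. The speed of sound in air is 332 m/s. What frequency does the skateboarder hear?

1144 Hz

24 km/h = 6.667 m/s.
With source approaching and observer approaching, f' = f · (v + v_o)/(v − v_s).
f' = 1057 × (332 + 6.667)/(332 − 19) = 1057 × 338.67/313 ≈ 1144 Hz.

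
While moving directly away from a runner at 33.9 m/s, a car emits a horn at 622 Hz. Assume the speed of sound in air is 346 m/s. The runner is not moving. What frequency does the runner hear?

Moving source, stationary observer: f' = f · v/(v + v_s) since the source is receding.
f' = 622 × 346/(346 + 33.9) = 622 × 346/379.9 ≈ 566 Hz.

566 Hz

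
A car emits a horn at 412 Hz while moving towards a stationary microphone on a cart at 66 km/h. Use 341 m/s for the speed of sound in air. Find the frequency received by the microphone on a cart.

66 km/h = 18.33 m/s.
Moving source, stationary observer: f' = f · v/(v − v_s) since the source is approaching.
f' = 412 × 341/(341 − 18.33) = 412 × 341/322.7 ≈ 435 Hz.

435 Hz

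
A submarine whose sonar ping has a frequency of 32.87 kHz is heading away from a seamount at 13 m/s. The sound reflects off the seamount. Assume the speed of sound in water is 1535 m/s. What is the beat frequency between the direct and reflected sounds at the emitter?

The seamount receives the sound from a moving source: f₁ = f₀ · v/(v + v_e) = 32.87 × 1535/1548 ≈ 32.594 kHz.
On the return leg the submarine is a moving observer: f₂ = f₁ · (v − v_e)/v = 32.594 × 1522/1535 ≈ 32.318 kHz.
Beat against the emitted tone (with f₀ = 32870 Hz): |f₂ − f₀| = 2v_e·f₀/(v + v_e) = 2 × 13 × 32870/1548 ≈ 552 Hz.

552 Hz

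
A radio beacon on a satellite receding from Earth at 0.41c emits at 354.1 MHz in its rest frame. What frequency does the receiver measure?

Relativistic Doppler for frequency: f' = f₀ · √((1 − β)/(1 + β)).
f' = 354.1 × √(0.5900/1.4100) = 354.1 × 0.64687 ≈ 229.1 MHz.

229.1 MHz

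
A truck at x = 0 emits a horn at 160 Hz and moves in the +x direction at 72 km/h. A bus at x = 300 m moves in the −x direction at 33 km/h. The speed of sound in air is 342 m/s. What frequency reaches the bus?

174 Hz

72 km/h = 20 m/s; 33 km/h = 9.167 m/s.
The observer lies on the +x side, so the source is heading toward the observer and the observer is heading toward the source.
Both move, so f' = f · (v + v_o)/(v − v_s).
f' = 160 × (342 + 9.167)/(342 − 20) = 160 × 351.17/322 ≈ 174 Hz.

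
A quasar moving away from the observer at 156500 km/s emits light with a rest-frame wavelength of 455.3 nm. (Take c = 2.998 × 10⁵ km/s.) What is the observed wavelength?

β = v/c = 156500/299800 = 0.5220.
Relativistic Doppler for wavelength: λ' = λ₀ · √((1 + β)/(1 − β)).
λ' = 455.3 × √(1.5220/0.4780) = 455.3 × 1.78444 ≈ 812.5 nm.

812.5 nm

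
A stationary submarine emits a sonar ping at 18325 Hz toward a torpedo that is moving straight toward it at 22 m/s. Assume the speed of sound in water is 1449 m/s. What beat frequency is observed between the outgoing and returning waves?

At the torpedo (a moving observer), f₁ = f₀ · (v + u)/v = 18325 × 1471/1449 ≈ 18603 Hz.
On reflection it acts as a source moving toward the stationary detector: f₂ = f₁ · v/(v − u) = 18603 × 1449/1427 ≈ 18890 Hz.
Equivalently f₂ = f₀ · (v + u)/(v − u).
Beat frequency: |f₂ − f₀| = 2u·f₀/(v − u) = 2 × 22 × 18325/1427 ≈ 565 Hz.

565 Hz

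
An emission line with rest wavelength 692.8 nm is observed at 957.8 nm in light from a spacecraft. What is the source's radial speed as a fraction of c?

0.313

λ'/λ₀ = 1.3825 > 1 (redshift), so the source is receding.
λ'/λ₀ = √((1 + β)/(1 − β)) for a receding source ⇒ β = (r² − 1)/(r² + 1) with r = λ'/λ₀.
β = (1.9113 − 1)/(1.9113 + 1) ≈ 0.313.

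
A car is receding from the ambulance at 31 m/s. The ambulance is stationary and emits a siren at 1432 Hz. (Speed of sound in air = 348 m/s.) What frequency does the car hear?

1304 Hz

Only the observer moves, away from the source, so f' = f · (v − v_o)/v.
f' = 1432 × (348 − 31)/348 = 1432 × 317/348 ≈ 1304 Hz.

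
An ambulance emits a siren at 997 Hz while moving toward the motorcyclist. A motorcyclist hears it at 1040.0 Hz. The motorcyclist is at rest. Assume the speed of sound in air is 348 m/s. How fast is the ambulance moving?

f' = f · v/(v − v_s) ⇒ v_s = v · |1 − f/f'|.
v_s = 348 × |1 − 997/1040.0| = 348 × 0.04135 ≈ 14.4 m/s.

14.4 m/s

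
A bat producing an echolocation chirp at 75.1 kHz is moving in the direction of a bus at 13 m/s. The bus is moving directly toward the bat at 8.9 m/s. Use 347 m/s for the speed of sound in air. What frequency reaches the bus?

80.0 kHz

General Doppler shift: f' = f · (v + v_o)/(v − v_s).
f' = 75.1 × (347 + 8.9)/(347 − 13) = 75.1 × 355.9/334 ≈ 80.0 kHz.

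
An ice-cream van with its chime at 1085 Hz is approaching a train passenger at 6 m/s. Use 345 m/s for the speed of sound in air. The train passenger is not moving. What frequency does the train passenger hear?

Only the source moves, toward the listener, so f' = f · v/(v − v_s).
f' = 1085 × 345/(345 − 6) = 1085 × 345/339 ≈ 1104 Hz.

1104 Hz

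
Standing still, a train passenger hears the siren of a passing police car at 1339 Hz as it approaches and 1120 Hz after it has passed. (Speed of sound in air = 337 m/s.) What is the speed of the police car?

f₁/f₂ = (v + v_s)/(v − v_s), so v_s = v · (f₁ − f₂)/(f₁ + f₂).
v_s = 337 × (1339 − 1120)/(1339 + 1120) = 337 × 219/2459 ≈ 30 m/s.

30 m/s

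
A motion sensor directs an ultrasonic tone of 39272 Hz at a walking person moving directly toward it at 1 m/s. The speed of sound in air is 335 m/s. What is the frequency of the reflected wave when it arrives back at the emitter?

39507 Hz

At the walking person (a moving observer), f₁ = f₀ · (v + u)/v = 39272 × 336/335 ≈ 39389 Hz.
The reflection then acts as a moving source: f₂ = f₁ · v/(v − u) ≈ 39507 Hz.
Equivalently f₂ = f₀ · (v + u)/(v − u).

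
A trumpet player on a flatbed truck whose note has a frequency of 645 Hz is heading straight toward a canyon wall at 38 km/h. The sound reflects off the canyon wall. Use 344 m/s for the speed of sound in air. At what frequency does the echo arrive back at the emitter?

686 Hz

38 km/h = 10.56 m/s.
The canyon wall receives the sound from a moving source: f₁ = f₀ · v/(v − v_e) = 645 × 344/333.44 ≈ 665 Hz.
On the return leg the trumpet player on a flatbed truck is a moving observer: f₂ = f₁ · (v + v_e)/v = 665 × 354.56/344 ≈ 686 Hz.
Equivalently f₂ = f₀ · (v + v_e)/(v − v_e).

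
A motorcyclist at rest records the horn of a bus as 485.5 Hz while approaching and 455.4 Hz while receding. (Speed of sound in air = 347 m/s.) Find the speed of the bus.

f₁/f₂ = (v + v_s)/(v − v_s), so v_s = v · (f₁ − f₂)/(f₁ + f₂).
v_s = 347 × (485.5 − 455.4)/(485.5 + 455.4) = 347 × 30.1/940.9 ≈ 11.1 m/s.

11.1 m/s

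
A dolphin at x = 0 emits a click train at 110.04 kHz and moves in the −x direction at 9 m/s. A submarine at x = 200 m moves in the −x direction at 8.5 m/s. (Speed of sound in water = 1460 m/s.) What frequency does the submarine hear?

110.0 kHz

The observer lies on the +x side, so the source is heading away from the observer and the observer is heading toward the source.
General Doppler shift: f' = f · (v + v_o)/(v + v_s).
f' = 110.04 × (1460 + 8.5)/(1460 + 9) = 110.04 × 1468.5/1469 ≈ 110.0 kHz.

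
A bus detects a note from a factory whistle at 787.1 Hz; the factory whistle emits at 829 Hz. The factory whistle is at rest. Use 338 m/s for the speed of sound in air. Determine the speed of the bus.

17.1 m/s

f' < f, so the bus is receding.
f' = f · (v − v_o)/v ⇒ v_o = v · |f'/f − 1|.
v_o = 338 × |787.1/829 − 1| = 338 × 0.05054 ≈ 17.1 m/s.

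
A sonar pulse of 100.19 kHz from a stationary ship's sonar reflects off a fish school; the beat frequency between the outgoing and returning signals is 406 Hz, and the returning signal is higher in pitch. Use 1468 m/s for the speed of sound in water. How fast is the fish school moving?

2.97 m/s

Double Doppler shift off a moving reflector: f₂ = f₀ · (v + u)/(v − u) (u > 0 toward emitter).
Returning signal is higher, so f₂ = f₀ + Δf = 100190 + 406 = 100596 Hz.
Rearranging, u = v · (f₂ − f₀)/(f₂ + f₀) = 1468 × 406/200786 ≈ 2.97 m/s.
So the fish school is moving at 2.97 m/s toward the emitter.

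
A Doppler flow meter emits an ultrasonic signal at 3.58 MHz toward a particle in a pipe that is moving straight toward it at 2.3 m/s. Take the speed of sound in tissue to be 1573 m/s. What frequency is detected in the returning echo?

At the particle in a pipe (a moving observer), f₁ = f₀ · (v + u)/v = 3.58 × 1575.3/1573 ≈ 3.585 MHz.
On reflection it acts as a source moving toward the stationary detector: f₂ = f₁ · v/(v − u) = 3.585 × 1573/1570.7 ≈ 3.590 MHz.

3.590 MHz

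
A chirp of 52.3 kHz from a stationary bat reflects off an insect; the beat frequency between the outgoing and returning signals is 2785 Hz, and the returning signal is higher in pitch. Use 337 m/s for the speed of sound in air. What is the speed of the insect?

8.7 m/s

Double Doppler shift off a moving reflector: f₂ = f₀ · (v + u)/(v − u) (u > 0 toward emitter).
Returning signal is higher, so f₂ = f₀ + Δf = 52300 + 2785 = 55085 Hz.
Rearranging, u = v · (f₂ − f₀)/(f₂ + f₀) = 337 × 2785/107385 ≈ 8.7 m/s.
So the insect is moving at 8.7 m/s toward the emitter.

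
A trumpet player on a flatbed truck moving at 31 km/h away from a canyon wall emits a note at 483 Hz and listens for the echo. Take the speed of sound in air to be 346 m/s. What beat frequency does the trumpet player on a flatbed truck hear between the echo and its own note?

23.5 Hz

31 km/h = 8.611 m/s.
The canyon wall receives the sound from a moving source: f₁ = f₀ · v/(v + v_e) = 483 × 346/354.61 ≈ 471.3 Hz.
On the return leg the trumpet player on a flatbed truck is a moving observer: f₂ = f₁ · (v − v_e)/v = 471.3 × 337.39/346 ≈ 459.5 Hz.
Beat against the emitted tone: |f₂ − f₀| = 2v_e·f₀/(v + v_e) = 2 × 8.611 × 483/354.61 ≈ 23.5 Hz.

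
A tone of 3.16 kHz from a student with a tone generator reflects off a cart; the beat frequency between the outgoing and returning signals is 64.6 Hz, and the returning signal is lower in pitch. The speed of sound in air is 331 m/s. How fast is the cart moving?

3.4 m/s

Double Doppler shift off a moving reflector: f₂ = f₀ · (v + u)/(v − u) (u > 0 toward emitter).
Returning signal is lower, so f₂ = f₀ − Δf = 3160 − 64.6 = 3095.4 Hz.
Rearranging, u = v · (f₂ − f₀)/(f₂ + f₀) = 331 × -64.6/6255.4 ≈ -3.4 m/s.
So the cart is moving at 3.4 m/s away from the emitter.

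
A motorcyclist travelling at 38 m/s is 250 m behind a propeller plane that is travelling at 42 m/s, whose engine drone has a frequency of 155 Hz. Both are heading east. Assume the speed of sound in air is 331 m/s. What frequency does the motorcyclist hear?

153 Hz

The motorcyclist is behind, so the propeller plane is moving away from it while the motorcyclist is moving toward the propeller plane.
General Doppler shift: f' = f · (v + v_o)/(v + v_s).
f' = 155 × (331 + 38)/(331 + 42) = 155 × 369/373 ≈ 153 Hz.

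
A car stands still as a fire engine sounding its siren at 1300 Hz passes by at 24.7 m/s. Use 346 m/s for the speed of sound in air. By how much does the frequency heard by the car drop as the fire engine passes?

187 Hz

Approaching: f₁ = f · v/(v − v_s) = 1300 × 346/321.3 ≈ 1400 Hz.
Receding: f₂ = f · v/(v + v_s) = 1300 × 346/370.7 ≈ 1213 Hz.
Drop: f₁ − f₂ = 2f·v·v_s/(v² − v_s²) = 2 × 1300 × 346 × 24.7/(346² − 24.7²) ≈ 187 Hz.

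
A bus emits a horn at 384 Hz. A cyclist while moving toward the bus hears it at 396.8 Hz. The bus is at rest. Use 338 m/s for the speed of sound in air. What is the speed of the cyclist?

f' = f · (v + v_o)/v ⇒ v_o = v · |f'/f − 1|.
v_o = 338 × |396.8/384 − 1| = 338 × 0.03333 ≈ 11.3 m/s.

11.3 m/s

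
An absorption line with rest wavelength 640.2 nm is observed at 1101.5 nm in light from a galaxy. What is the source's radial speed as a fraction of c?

λ'/λ₀ = 1.7206 > 1 (redshift), so the source is receding.
λ'/λ₀ = √((1 + β)/(1 − β)) for a receding source ⇒ β = (r² − 1)/(r² + 1) with r = λ'/λ₀.
β = (2.9603 − 1)/(2.9603 + 1) ≈ 0.495.

0.495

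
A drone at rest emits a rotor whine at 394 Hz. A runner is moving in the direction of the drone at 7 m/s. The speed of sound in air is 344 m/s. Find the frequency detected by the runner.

402 Hz

Only the observer moves, toward the source, so f' = f · (v + v_o)/v.
f' = 394 × (344 + 7)/344 = 394 × 351/344 ≈ 402 Hz.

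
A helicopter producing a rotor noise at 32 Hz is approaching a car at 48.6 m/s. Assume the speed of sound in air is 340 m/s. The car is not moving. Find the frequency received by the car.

37.3 Hz

Moving source, stationary observer: f' = f · v/(v − v_s) since the source is approaching.
f' = 32 × 340/(340 − 48.6) = 32 × 340/291.4 ≈ 37.3 Hz.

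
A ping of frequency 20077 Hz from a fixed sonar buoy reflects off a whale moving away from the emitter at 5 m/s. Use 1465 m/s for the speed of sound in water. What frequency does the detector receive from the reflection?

19940 Hz

At the whale (a moving observer), f₁ = f₀ · (v − u)/v = 20077 × 1460/1465 ≈ 20008 Hz.
The reflection then acts as a moving source: f₂ = f₁ · v/(v + u) ≈ 19940 Hz.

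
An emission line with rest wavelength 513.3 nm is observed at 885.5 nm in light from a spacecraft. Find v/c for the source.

λ'/λ₀ = 1.7251 > 1 (redshift), so the source is receding.
λ'/λ₀ = √((1 + β)/(1 − β)) for a receding source ⇒ β = (r² − 1)/(r² + 1) with r = λ'/λ₀.
β = (2.9760 − 1)/(2.9760 + 1) ≈ 0.497.

0.497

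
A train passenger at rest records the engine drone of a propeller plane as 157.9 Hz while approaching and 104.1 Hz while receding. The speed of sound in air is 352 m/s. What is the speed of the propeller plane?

f₁/f₂ = (v + v_s)/(v − v_s), so v_s = v · (f₁ − f₂)/(f₁ + f₂).
v_s = 352 × (157.9 − 104.1)/(157.9 + 104.1) = 352 × 53.8/262.0 ≈ 72 m/s.

72 m/s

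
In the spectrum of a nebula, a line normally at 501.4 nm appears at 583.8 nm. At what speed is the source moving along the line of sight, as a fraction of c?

λ'/λ₀ = 1.1643 > 1 (redshift), so the source is receding.
λ'/λ₀ = √((1 + β)/(1 − β)) for a receding source ⇒ β = (r² − 1)/(r² + 1) with r = λ'/λ₀.
β = (1.3557 − 1)/(1.3557 + 1) ≈ 0.151.

0.151c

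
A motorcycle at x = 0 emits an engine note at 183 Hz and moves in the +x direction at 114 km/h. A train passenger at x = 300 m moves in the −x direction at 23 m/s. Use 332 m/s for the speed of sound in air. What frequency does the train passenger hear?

216 Hz

114 km/h = 31.67 m/s.
The observer lies on the +x side, so the source is heading toward the observer and the observer is heading toward the source.
Both move, so f' = f · (v + v_o)/(v − v_s).
f' = 183 × (332 + 23)/(332 − 31.67) = 183 × 355/300.33 ≈ 216 Hz.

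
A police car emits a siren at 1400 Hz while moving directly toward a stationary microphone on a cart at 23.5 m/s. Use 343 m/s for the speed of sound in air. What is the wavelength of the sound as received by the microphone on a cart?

22.8 cm

Only the source moves, toward the listener, so f' = f · v/(v − v_s).
f' = 1400 × 343/(343 − 23.5) ≈ 1503 Hz.
λ' = v/f' = 343/1502.97 ≈ 22.8 cm.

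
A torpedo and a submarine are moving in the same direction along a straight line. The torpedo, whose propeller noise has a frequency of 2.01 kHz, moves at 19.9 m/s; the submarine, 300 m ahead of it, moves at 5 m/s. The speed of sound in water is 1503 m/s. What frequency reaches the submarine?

2.03 kHz

The submarine is ahead, so the torpedo is moving toward it while the submarine is moving away from the torpedo.
General Doppler shift: f' = f · (v − v_o)/(v − v_s).
f' = 2.01 × (1503 − 5)/(1503 − 19.9) = 2.01 × 1498/1483.1 ≈ 2.03 kHz.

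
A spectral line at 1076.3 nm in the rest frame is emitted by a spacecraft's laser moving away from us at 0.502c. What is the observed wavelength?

Relativistic Doppler for wavelength: λ' = λ₀ · √((1 + β)/(1 − β)).
λ' = 1076.3 × √(1.5020/0.4980) = 1076.3 × 1.73668 ≈ 1869.2 nm.

1869.2 nm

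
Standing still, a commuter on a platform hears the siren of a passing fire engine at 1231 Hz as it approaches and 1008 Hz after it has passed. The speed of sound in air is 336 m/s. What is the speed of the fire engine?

f₁/f₂ = (v + v_s)/(v − v_s), so v_s = v · (f₁ − f₂)/(f₁ + f₂).
v_s = 336 × (1231 − 1008)/(1231 + 1008) = 336 × 223/2239 ≈ 33 m/s.

33 m/s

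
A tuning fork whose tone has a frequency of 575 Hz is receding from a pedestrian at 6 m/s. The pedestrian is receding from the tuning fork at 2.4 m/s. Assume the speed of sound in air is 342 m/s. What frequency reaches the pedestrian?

Both move, so f' = f · (v − v_o)/(v + v_s).
f' = 575 × (342 − 2.4)/(342 + 6) = 575 × 339.6/348 ≈ 561 Hz.

561 Hz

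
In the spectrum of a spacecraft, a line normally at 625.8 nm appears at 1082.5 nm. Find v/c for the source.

λ'/λ₀ = 1.7298 > 1 (redshift), so the source is receding.
λ'/λ₀ = √((1 + β)/(1 − β)) for a receding source ⇒ β = (r² − 1)/(r² + 1) with r = λ'/λ₀.
β = (2.9922 − 1)/(2.9922 + 1) ≈ 0.499.

0.499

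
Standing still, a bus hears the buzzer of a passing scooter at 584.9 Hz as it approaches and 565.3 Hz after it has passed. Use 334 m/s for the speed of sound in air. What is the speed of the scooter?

5.7 m/s

f₁/f₂ = (v + v_s)/(v − v_s), so v_s = v · (f₁ − f₂)/(f₁ + f₂).
v_s = 334 × (584.9 − 565.3)/(584.9 + 565.3) = 334 × 19.6/1150.2 ≈ 5.7 m/s.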